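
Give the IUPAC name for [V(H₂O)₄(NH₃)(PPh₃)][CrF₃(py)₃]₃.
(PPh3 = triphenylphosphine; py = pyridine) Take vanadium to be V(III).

amminetetraaqua(triphenylphosphine)vanadium(III) trifluorotris(pyridine)chromate(II)

Both ions are complex: the cation is named first with the plain metal name, the anion second with the -ate form; each ion's ligands are alphabetised independently.
V is given as +3; the cation's ligand charges sum to 0, so the complex cation is 3+.
With 3 anions per cation, each anion must be 3/3 = 1−.
Anion: ligand charges sum to -3; for the ion to be 1−, Cr = +2.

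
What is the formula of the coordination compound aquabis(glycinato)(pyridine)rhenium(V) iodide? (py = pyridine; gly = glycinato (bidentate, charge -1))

Ligands: 1 pyridine (py, neutral), 1 aqua (H2O, neutral), 2 glycinato (gly, -1). Ligand charge sum = -2.
With Re in oxidation state +5, the complex ion is [Re...]^3+.
Charge balance with iodide (-1) requires 1 complex ion per 3 iodide.

[Re(gly)2(H2O)(py)]I3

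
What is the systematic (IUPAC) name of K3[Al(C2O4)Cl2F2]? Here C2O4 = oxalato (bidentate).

potassium dichlorodifluorooxalatoaluminate(III)

The 3 potassium counter-ions carry a total charge of +3, so each complex ion is 3−.
Ligand charges: 2×chloro (-1 each), 1×oxalato (-2 each), 2×fluoro (-1 each); total -6. So Al + (-6) = 3−, giving Al = +3.
Ligands are named alphabetically: chloro before fluoro before oxalato.
The complex ion is anionic, so aluminium takes the -ate form aluminate(III).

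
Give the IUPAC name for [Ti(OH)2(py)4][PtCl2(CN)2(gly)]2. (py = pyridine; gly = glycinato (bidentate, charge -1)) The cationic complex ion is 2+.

Both ions are complex: the cation is named first with the plain metal name, the anion second with the -ate form; each ion's ligands are alphabetised independently.
The complex cation is given as 2+; its ligand charges sum to -2, so Ti = +4.
With 2 anions per cation, each anion must be 2/2 = 1−.
Anion: ligand charges sum to -5; for the ion to be 1−, Pt = +4.

dihydroxotetrakis(pyridine)titanium(IV) dichlorodicyano(glycinato)platinate(IV)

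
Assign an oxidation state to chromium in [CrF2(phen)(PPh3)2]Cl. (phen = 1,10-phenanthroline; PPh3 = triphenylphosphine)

1 chloride outside the brackets (-1 each) → the complex ion is 1+.
Ligand charges: 1×phen neutral; 2×F = -2; 2×PPh3 neutral; sum -2.
Cr + (-2) = 1+ ⇒ Cr is +3.

+3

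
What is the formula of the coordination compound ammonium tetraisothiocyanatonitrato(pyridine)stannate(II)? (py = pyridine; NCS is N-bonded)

Ligands: 1 pyridine (py, neutral), 1 nitrato (NO3, -1), 4 isothiocyanato (NCS, -1). Ligand charge sum = -5.
With Sn in oxidation state +2, the complex ion is [Sn...]^3−.
Charge balance with ammonium (+1) requires 1 complex ion per 3 ammonium.

(NH4)3[Sn(NCS)4(NO3)(py)]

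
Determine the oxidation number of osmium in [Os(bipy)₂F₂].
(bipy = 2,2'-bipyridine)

No counter-ion: the bracketed complex is neutral.
Ligand charges: 2×bipy neutral; 2×F = -2; sum -2.
Os + (-2) = 0 ⇒ Os is +2.

+2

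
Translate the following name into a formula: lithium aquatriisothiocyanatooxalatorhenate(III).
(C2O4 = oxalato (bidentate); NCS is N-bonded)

Li2[Re(C2O4)(H2O)(NCS)3]

Ligands: 1 oxalato (C2O4, -2), 3 isothiocyanato (NCS, -1), 1 aqua (H2O, neutral). Ligand charge sum = -5.
With Re in oxidation state +3, the complex ion is [Re...]^2−.
Charge balance with lithium (+1) requires 1 complex ion per 2 lithium.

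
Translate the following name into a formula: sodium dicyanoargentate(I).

Na[Ag(CN)2]

Ligands: 2 cyano (CN, -1). Ligand charge sum = -2.
Charge balance with sodium (+1) requires 1 complex ion per 1 sodium.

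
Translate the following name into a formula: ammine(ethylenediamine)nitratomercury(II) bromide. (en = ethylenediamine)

Ligands: 1 ammine (NH3, neutral), 1 nitrato (NO3, -1), 1 ethylenediamine (en, neutral). Ligand charge sum = -1.
With Hg in oxidation state +2, the complex ion is [Hg...]^1+.
Charge balance with bromide (-1) requires 1 complex ion per 1 bromide.

[Hg(en)(NH3)(NO3)]Br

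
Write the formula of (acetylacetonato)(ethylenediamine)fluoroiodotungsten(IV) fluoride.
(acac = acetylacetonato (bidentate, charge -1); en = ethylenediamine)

Ligands: 1 acetylacetonato (acac, -1), 1 fluoro (F, -1), 1 ethylenediamine (en, neutral), 1 iodo (I, -1). Ligand charge sum = -3.
Charge balance with fluoride (-1) requires 1 complex ion per 1 fluoride.

[W(acac)(en)FI]F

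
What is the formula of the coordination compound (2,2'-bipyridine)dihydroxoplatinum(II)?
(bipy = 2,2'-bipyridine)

[Pt(bipy)(OH)2]

Ligands: 2 hydroxo (OH, -1), 1 2,2'-bipyridine (bipy, neutral). Ligand charge sum = -2.
With Pt in oxidation state +2, the complex ion is [Pt...].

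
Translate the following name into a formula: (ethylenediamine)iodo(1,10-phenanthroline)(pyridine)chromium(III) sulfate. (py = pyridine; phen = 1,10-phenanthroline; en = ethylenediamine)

[Cr(en)I(phen)(py)]SO4

Ligands: 1 pyridine (py, neutral), 1 iodo (I, -1), 1 1,10-phenanthroline (phen, neutral), 1 ethylenediamine (en, neutral). Ligand charge sum = -1.
Charge balance with sulfate (-2) requires 1 complex ion per 1 sulfate.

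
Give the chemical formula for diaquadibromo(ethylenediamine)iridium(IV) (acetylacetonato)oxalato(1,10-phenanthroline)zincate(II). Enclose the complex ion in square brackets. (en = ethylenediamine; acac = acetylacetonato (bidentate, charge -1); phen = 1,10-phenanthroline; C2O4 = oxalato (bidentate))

Cation [Ir…]: ligand charges -2, Ir(IV) ⇒ ion charge 2+.
Anion [Zn…]: ligand charges -3, Zn(II) ⇒ ion charge 1−.

[IrBr2(en)(H2O)2][Zn(acac)(C2O4)(phen)]2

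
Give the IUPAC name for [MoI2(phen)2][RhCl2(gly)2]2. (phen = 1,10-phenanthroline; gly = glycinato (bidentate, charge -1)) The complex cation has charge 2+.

Both ions are complex: the cation is named first with the plain metal name, the anion second with the -ate form; each ion's ligands are alphabetised independently.
The complex cation is given as 2+; its ligand charges sum to -2, so Mo = +4.
With 2 anions per cation, each anion must be 2/2 = 1−.
Anion: ligand charges sum to -4; for the ion to be 1−, Rh = +3.

diiodobis(1,10-phenanthroline)molybdenum(IV) dichlorobis(glycinato)rhodate(III)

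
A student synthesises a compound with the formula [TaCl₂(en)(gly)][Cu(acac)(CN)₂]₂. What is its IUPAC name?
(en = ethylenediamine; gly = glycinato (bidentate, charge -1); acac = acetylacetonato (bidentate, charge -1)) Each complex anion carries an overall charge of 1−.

dichloro(ethylenediamine)(glycinato)tantalum(V) (acetylacetonato)dicyanocuprate(II)

Both ions are complex: the cation is named first with the plain metal name, the anion second with the -ate form; each ion's ligands are alphabetised independently.
The complex anion is given as 1−; its ligand charges sum to -3, so Cu = +2.
With 2 anions per cation, the cation must be 2×1 = 2+.
Cation: ligand charges sum to -3; for the ion to be 2+, Ta = +5.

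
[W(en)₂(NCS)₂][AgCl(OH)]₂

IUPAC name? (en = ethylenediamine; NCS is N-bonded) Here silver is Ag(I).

bis(ethylenediamine)diisothiocyanatotungsten(IV) chlorohydroxoargentate(I)

Both ions are complex: the cation is named first with the plain metal name, the anion second with the -ate form; each ion's ligands are alphabetised independently.
Ag is given as +1; the anion's ligand charges sum to -2, so the complex anion is 1−.
With 2 anions per cation, the cation must be 2×1 = 2+.
Cation: ligand charges sum to -2; for the ion to be 2+, W = +4.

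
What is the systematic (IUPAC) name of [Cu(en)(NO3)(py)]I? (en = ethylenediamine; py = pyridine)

(ethylenediamine)nitrato(pyridine)copper(II) iodide

The 1 iodide counter-ion carries a total charge of -1, so each complex ion is 1+.
Ligand charges: 1×nitrato (-1 each), 1×ethylenediamine (neutral), 1×pyridine (neutral); total -1. So Cu + (-1) = 1+, giving Cu = +2.
Ligands are named alphabetically: ethylenediamine before nitrato before pyridine.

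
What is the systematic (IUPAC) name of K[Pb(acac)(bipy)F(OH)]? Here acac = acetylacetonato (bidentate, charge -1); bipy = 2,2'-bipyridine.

The 1 potassium counter-ion carries a total charge of +1, so each complex ion is 1−.
Ligand charges: 1×fluoro (-1 each), 1×acetylacetonato (-1 each), 1×2,2'-bipyridine (neutral), 1×hydroxo (-1 each); total -3. So Pb + (-3) = 1−, giving Pb = +2.
Ligands are named alphabetically: acetylacetonato before bipyridine before fluoro before hydroxo.
The complex ion is anionic, so lead takes the -ate form plumbate(II).

potassium (acetylacetonato)(2,2'-bipyridine)fluorohydroxoplumbate(II)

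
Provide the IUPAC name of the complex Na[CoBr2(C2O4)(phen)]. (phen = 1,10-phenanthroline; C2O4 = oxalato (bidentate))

The 1 sodium counter-ion carries a total charge of +1, so each complex ion is 1−.
Ligand charges: 2×bromo (-1 each), 1×1,10-phenanthroline (neutral), 1×oxalato (-2 each); total -4. So Co + (-4) = 1−, giving Co = +3.
Ligands are named alphabetically: bromo before oxalato before phenanthroline.
The complex ion is anionic, so cobalt takes the -ate form cobaltate(III).

sodium dibromooxalato(1,10-phenanthroline)cobaltate(III)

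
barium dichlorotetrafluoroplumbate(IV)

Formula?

Ligands: 2 chloro (Cl, -1), 4 fluoro (F, -1). Ligand charge sum = -6.
With Pb in oxidation state +4, the complex ion is [Pb...]^2−.
Charge balance with barium (+2) requires 1 complex ion per 1 barium.

Ba[PbCl2F4]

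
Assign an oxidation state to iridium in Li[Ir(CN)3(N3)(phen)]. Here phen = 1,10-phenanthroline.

+3

1 lithium outside the brackets (+1 each) → the complex ion is 1−.
Ligand charges: 1×N3 = -1; 3×CN = -3; 1×phen neutral; sum -4.
Ir + (-4) = 1− ⇒ Ir is +3.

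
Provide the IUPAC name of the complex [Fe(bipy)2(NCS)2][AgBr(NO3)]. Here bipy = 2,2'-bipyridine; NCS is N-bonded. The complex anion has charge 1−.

bis(2,2'-bipyridine)diisothiocyanatoiron(III) bromonitratoargentate(I)

The complex anion is given as 1−; its ligand charges sum to -2, so Ag = +1.
A 1:1 salt means the cation carries the equal and opposite charge, 1+.
Cation: ligand charges sum to -2; for the ion to be 1+, Fe = +3.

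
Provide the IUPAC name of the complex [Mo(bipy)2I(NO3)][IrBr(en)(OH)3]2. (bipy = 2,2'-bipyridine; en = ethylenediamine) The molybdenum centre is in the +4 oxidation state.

bis(2,2'-bipyridine)iodonitratomolybdenum(IV) bromo(ethylenediamine)trihydroxoiridate(III)

Both ions are complex: the cation is named first with the plain metal name, the anion second with the -ate form; each ion's ligands are alphabetised independently.
Mo is given as +4; the cation's ligand charges sum to -2, so the complex cation is 2+.
With 2 anions per cation, each anion must be 2/2 = 1−.
Anion: ligand charges sum to -4; for the ion to be 1−, Ir = +3.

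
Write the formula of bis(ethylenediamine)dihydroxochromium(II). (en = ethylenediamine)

Ligands: 2 hydroxo (OH, -1), 2 ethylenediamine (en, neutral). Ligand charge sum = -2.
With Cr in oxidation state +2, the complex ion is [Cr...].

[Cr(en)2(OH)2]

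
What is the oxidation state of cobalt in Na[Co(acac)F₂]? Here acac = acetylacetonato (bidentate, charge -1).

+2

1 sodium outside the brackets (+1 each) → the complex ion is 1−.
Ligand charges: 1×acac = -1; 2×F = -2; sum -3.
Co + (-3) = 1− ⇒ Co is +2.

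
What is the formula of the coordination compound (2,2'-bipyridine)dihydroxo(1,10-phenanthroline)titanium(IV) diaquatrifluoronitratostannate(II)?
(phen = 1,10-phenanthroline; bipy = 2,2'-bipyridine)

Cation [Ti…]: ligand charges -2, Ti(IV) ⇒ ion charge 2+.
Anion [Sn…]: ligand charges -4, Sn(II) ⇒ ion charge 2−.

[Ti(bipy)(OH)2(phen)][SnF3(H2O)2(NO3)]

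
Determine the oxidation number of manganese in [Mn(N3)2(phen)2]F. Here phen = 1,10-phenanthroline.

1 fluoride outside the brackets (-1 each) → the complex ion is 1+.
Ligand charges: 2×phen neutral; 2×N3 = -2; sum -2.
Mn + (-2) = 1+ ⇒ Mn is +3.

+3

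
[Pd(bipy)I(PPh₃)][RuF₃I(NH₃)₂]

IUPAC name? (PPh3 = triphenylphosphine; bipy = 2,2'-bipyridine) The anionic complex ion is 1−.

Both ions are complex: the cation is named first with the plain metal name, the anion second with the -ate form; each ion's ligands are alphabetised independently.
The complex anion is given as 1−; its ligand charges sum to -4, so Ru = +3.
A 1:1 salt means the cation carries the equal and opposite charge, 1+.
Cation: ligand charges sum to -1; for the ion to be 1+, Pd = +2.

(2,2'-bipyridine)iodo(triphenylphosphine)palladium(II) diamminetrifluoroiodoruthenate(III)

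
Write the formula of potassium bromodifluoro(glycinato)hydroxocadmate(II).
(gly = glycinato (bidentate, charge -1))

K3[CdBrF2(gly)(OH)]

Ligands: 2 fluoro (F, -1), 1 hydroxo (OH, -1), 1 glycinato (gly, -1), 1 bromo (Br, -1). Ligand charge sum = -5.
Charge balance with potassium (+1) requires 1 complex ion per 3 potassium.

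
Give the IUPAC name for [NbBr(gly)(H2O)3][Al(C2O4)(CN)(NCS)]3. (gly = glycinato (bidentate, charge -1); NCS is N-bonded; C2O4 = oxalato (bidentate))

Both ions are complex: the cation is named first with the plain metal name, the anion second with the -ate form; each ion's ligands are alphabetised independently.
Aluminium is always +3 in its complexes; the anion's ligand charges sum to -4, so the complex anion is 1−.
With 3 anions per cation, the cation must be 3×1 = 3+.
Cation: ligand charges sum to -2; for the ion to be 3+, Nb = +5.

triaquabromo(glycinato)niobium(V) cyanoisothiocyanatooxalatoaluminate(III)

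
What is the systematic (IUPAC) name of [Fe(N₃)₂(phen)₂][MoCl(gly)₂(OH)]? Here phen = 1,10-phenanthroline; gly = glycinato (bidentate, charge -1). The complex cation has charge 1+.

The complex cation is given as 1+; its ligand charges sum to -2, so Fe = +3.
A 1:1 salt means the anion carries the equal and opposite charge, 1−.
Anion: ligand charges sum to -4; for the ion to be 1−, Mo = +3.

diazidobis(1,10-phenanthroline)iron(III) chlorobis(glycinato)hydroxomolybdate(III)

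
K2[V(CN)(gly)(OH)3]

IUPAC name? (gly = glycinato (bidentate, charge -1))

The 2 potassium counter-ions carry a total charge of +2, so each complex ion is 2−.
Ligand charges: 1×glycinato (-1 each), 3×hydroxo (-1 each), 1×cyano (-1 each); total -5. So V + (-5) = 2−, giving V = +3.
The complex ion is anionic, so vanadium takes the -ate form vanadate(III).

potassium cyano(glycinato)trihydroxovanadate(III)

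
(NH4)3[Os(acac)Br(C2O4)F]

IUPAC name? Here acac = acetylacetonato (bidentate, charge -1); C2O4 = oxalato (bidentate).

ammonium (acetylacetonato)bromofluorooxalatoosmate(II)

The 3 ammonium counter-ions carry a total charge of +3, so each complex ion is 3−.
Ligand charges: 1×acetylacetonato (-1 each), 1×fluoro (-1 each), 1×oxalato (-2 each), 1×bromo (-1 each); total -5. So Os + (-5) = 3−, giving Os = +2.
Ligands are named alphabetically: acetylacetonato before bromo before fluoro before oxalato.
The complex ion is anionic, so osmium takes the -ate form osmate(II).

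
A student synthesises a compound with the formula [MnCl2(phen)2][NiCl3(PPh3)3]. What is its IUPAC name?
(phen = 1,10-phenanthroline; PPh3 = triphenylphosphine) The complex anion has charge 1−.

Both ions are complex: the cation is named first with the plain metal name, the anion second with the -ate form; each ion's ligands are alphabetised independently.
The complex anion is given as 1−; its ligand charges sum to -3, so Ni = +2.
A 1:1 salt means the cation carries the equal and opposite charge, 1+.
Cation: ligand charges sum to -2; for the ion to be 1+, Mn = +3.

dichlorobis(1,10-phenanthroline)manganese(III) trichlorotris(triphenylphosphine)nickelate(II)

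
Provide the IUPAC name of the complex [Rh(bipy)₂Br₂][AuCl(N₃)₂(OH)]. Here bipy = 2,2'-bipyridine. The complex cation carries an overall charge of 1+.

Both ions are complex: the cation is named first with the plain metal name, the anion second with the -ate form; each ion's ligands are alphabetised independently.
The complex cation is given as 1+; its ligand charges sum to -2, so Rh = +3.
A 1:1 salt means the anion carries the equal and opposite charge, 1−.
Anion: ligand charges sum to -4; for the ion to be 1−, Au = +3.

bis(2,2'-bipyridine)dibromorhodium(III) diazidochlorohydroxoaurate(III)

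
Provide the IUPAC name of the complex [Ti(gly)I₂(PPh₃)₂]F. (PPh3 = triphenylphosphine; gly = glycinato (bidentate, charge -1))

The 1 fluoride counter-ion carries a total charge of -1, so each complex ion is 1+.
Ligand charges: 2×triphenylphosphine (neutral), 1×glycinato (-1 each), 2×iodo (-1 each); total -3. So Ti + (-3) = 1+, giving Ti = +4.
Ligands are named alphabetically: glycinato before iodo before triphenylphosphine.

(glycinato)diiodobis(triphenylphosphine)titanium(IV) fluoride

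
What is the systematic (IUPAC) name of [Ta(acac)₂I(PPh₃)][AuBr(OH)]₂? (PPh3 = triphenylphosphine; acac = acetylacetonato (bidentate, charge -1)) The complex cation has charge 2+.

bis(acetylacetonato)iodo(triphenylphosphine)tantalum(V) bromohydroxoaurate(I)

The complex cation is given as 2+; its ligand charges sum to -3, so Ta = +5.
With 2 anions per cation, each anion must be 2/2 = 1−.
Anion: ligand charges sum to -2; for the ion to be 1−, Au = +1.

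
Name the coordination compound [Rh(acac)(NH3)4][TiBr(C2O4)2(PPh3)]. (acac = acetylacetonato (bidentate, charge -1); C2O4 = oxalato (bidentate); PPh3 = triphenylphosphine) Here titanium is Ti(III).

Ti is given as +3; the anion's ligand charges sum to -5, so the complex anion is 2−.
A 1:1 salt means the cation carries the equal and opposite charge, 2+.
Cation: ligand charges sum to -1; for the ion to be 2+, Rh = +3.

(acetylacetonato)tetraamminerhodium(III) bromodioxalato(triphenylphosphine)titanate(III)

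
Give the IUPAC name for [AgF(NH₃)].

amminefluorosilver(I)

There is no counter-ion, so the complex is neutral overall.
Ligand charges: 1×fluoro (-1 each), 1×ammine (neutral); total -1. So Ag + (-1) = 0, giving Ag = +1.
Ligands are named alphabetically: ammine before fluoro.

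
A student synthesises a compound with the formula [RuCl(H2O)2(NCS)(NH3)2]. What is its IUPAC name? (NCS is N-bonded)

diamminediaquachloroisothiocyanatoruthenium(II)

There is no counter-ion, so the complex is neutral overall.
Ligand charges: 1×isothiocyanato (-1 each), 1×chloro (-1 each), 2×aqua (neutral), 2×ammine (neutral); total -2. So Ru + (-2) = 0, giving Ru = +2.
Ligands are named alphabetically: ammine before aqua before chloro before isothiocyanato.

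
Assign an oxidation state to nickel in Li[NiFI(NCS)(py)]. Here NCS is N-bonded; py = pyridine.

+2

1 lithium outside the brackets (+1 each) → the complex ion is 1−.
Ligand charges: 1×NCS = -1; 1×I = -1; 1×F = -1; 1×py neutral; sum -3.
Ni + (-3) = 1− ⇒ Ni is +2.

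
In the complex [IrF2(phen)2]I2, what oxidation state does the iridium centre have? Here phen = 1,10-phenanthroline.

2 iodide outside the brackets (-1 each) → the complex ion is 2+.
Ligand charges: 2×phen neutral; 2×F = -2; sum -2.
Ir + (-2) = 2+ ⇒ Ir is +4.

+4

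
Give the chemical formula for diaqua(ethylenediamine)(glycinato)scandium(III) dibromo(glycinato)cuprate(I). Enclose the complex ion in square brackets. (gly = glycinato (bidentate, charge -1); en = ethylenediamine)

[Sc(en)(gly)(H2O)2][CuBr2(gly)]

Cation [Sc…]: ligand charges -1, Sc(III) ⇒ ion charge 2+.
Anion [Cu…]: ligand charges -3, Cu(I) ⇒ ion charge 2−.
One 2+ cation balances one 2− anion.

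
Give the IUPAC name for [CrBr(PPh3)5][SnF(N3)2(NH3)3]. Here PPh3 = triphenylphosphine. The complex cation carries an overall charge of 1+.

Both ions are complex: the cation is named first with the plain metal name, the anion second with the -ate form; each ion's ligands are alphabetised independently.
The complex cation is given as 1+; its ligand charges sum to -1, so Cr = +2.
A 1:1 salt means the anion carries the equal and opposite charge, 1−.
Anion: ligand charges sum to -3; for the ion to be 1−, Sn = +2.

bromopentakis(triphenylphosphine)chromium(II) triamminediazidofluorostannate(II)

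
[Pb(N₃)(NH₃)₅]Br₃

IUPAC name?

The 3 bromide counter-ions carry a total charge of -3, so each complex ion is 3+.
Ligand charges: 1×azido (-1 each), 5×ammine (neutral); total -1. So Pb + (-1) = 3+, giving Pb = +4.
Ligands are named alphabetically: ammine before azido.

pentaammineazidolead(IV) bromide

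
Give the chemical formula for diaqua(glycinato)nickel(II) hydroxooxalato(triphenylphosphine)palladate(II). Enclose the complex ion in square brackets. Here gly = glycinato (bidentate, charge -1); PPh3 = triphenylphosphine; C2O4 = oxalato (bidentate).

Cation [Ni…]: ligand charges -1, Ni(II) ⇒ ion charge 1+.
Anion [Pd…]: ligand charges -3, Pd(II) ⇒ ion charge 1−.

[Ni(gly)(H2O)2][Pd(C2O4)(OH)(PPh3)]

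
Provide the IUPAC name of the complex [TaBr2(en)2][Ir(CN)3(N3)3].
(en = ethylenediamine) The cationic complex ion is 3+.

dibromobis(ethylenediamine)tantalum(V) triazidotricyanoiridate(III)

Both ions are complex: the cation is named first with the plain metal name, the anion second with the -ate form; each ion's ligands are alphabetised independently.
The complex cation is given as 3+; its ligand charges sum to -2, so Ta = +5.
A 1:1 salt means the anion carries the equal and opposite charge, 3−.
Anion: ligand charges sum to -6; for the ion to be 3−, Ir = +3.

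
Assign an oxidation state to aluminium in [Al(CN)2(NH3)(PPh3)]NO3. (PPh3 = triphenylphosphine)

1 nitrate outside the brackets (-1 each) → the complex ion is 1+.
Ligand charges: 1×PPh3 neutral; 1×NH3 neutral; 2×CN = -2; sum -2.
Al + (-2) = 1+ ⇒ Al is +3.

+3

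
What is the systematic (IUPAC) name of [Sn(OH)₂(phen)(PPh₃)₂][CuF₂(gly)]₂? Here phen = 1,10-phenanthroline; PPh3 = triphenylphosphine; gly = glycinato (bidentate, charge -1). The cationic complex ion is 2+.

dihydroxo(1,10-phenanthroline)bis(triphenylphosphine)tin(IV) difluoro(glycinato)cuprate(II)

The complex cation is given as 2+; its ligand charges sum to -2, so Sn = +4.
With 2 anions per cation, each anion must be 2/2 = 1−.
Anion: ligand charges sum to -3; for the ion to be 1−, Cu = +2.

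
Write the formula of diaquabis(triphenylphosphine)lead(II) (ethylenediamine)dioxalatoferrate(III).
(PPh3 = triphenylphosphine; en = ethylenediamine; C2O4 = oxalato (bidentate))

[Pb(H2O)2(PPh3)2][Fe(C2O4)2(en)]2

Cation [Pb…]: ligand charges 0, Pb(II) ⇒ ion charge 2+.
Anion [Fe…]: ligand charges -4, Fe(III) ⇒ ion charge 1−.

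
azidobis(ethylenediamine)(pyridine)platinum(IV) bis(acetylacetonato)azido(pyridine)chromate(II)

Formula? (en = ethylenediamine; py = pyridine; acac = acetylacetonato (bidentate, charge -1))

Cation [Pt…]: ligand charges -1, Pt(IV) ⇒ ion charge 3+.
Anion [Cr…]: ligand charges -3, Cr(II) ⇒ ion charge 1−.
One 3+ cation requires 3 of the 1− anion.

[Pt(en)2(N3)(py)][Cr(acac)2(N3)(py)]3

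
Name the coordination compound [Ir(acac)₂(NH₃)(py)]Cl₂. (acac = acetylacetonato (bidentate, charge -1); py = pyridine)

bis(acetylacetonato)ammine(pyridine)iridium(IV) chloride

The 2 chloride counter-ions carry a total charge of -2, so each complex ion is 2+.
Ligand charges: 1×ammine (neutral), 2×acetylacetonato (-1 each), 1×pyridine (neutral); total -2. So Ir + (-2) = 2+, giving Ir = +4.
Ligands are named alphabetically: acetylacetonato before ammine before pyridine.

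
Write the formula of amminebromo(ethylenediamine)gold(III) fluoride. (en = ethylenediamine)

[AuBr(en)(NH3)]F2

Ligands: 1 ammine (NH3, neutral), 1 bromo (Br, -1), 1 ethylenediamine (en, neutral). Ligand charge sum = -1.
Charge balance with fluoride (-1) requires 1 complex ion per 2 fluoride.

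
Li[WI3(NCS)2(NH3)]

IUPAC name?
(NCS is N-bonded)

lithium amminetriiododiisothiocyanatotungstate(IV)

The 1 lithium counter-ion carries a total charge of +1, so each complex ion is 1−.
Ligand charges: 1×ammine (neutral), 3×iodo (-1 each), 2×isothiocyanato (-1 each); total -5. So W + (-5) = 1−, giving W = +4.
The complex ion is anionic, so tungsten takes the -ate form tungstate(IV).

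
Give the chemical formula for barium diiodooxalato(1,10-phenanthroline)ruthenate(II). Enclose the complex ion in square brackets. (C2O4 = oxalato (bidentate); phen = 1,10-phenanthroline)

Ligands: 2 iodo (I, -1), 1 oxalato (C2O4, -2), 1 1,10-phenanthroline (phen, neutral). Ligand charge sum = -4.
With Ru in oxidation state +2, the complex ion is [Ru...]^2−.
Charge balance with barium (+2) requires 1 complex ion per 1 barium.

Ba[Ru(C2O4)I2(phen)]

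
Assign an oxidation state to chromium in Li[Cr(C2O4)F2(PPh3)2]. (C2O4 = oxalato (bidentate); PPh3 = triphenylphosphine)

+3

1 lithium outside the brackets (+1 each) → the complex ion is 1−.
Ligand charges: 1×C2O4 = -2; 2×PPh3 neutral; 2×F = -2; sum -4.
Cr + (-4) = 1− ⇒ Cr is +3.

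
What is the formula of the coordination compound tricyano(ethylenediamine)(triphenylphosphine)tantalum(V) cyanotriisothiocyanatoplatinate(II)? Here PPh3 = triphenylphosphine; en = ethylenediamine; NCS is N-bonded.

Cation [Ta…]: ligand charges -3, Ta(V) ⇒ ion charge 2+.
Anion [Pt…]: ligand charges -4, Pt(II) ⇒ ion charge 2−.
One 2+ cation balances one 2− anion.

[Ta(CN)3(en)(PPh3)][Pt(CN)(NCS)3]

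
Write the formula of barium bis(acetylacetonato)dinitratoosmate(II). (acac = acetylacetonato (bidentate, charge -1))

Ligands: 2 nitrato (NO3, -1), 2 acetylacetonato (acac, -1). Ligand charge sum = -4.
With Os in oxidation state +2, the complex ion is [Os...]^2−.
Charge balance with barium (+2) requires 1 complex ion per 1 barium.

Ba[Os(acac)2(NO3)2]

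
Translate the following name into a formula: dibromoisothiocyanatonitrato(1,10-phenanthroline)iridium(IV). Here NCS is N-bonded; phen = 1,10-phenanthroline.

[IrBr2(NCS)(NO3)(phen)]

Ligands: 1 isothiocyanato (NCS, -1), 1 nitrato (NO3, -1), 1 1,10-phenanthroline (phen, neutral), 2 bromo (Br, -1). Ligand charge sum = -4.
With Ir in oxidation state +4, the complex ion is [Ir...].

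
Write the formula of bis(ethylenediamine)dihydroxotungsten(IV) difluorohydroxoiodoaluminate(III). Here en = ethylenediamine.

Cation [W…]: ligand charges -2, W(IV) ⇒ ion charge 2+.
Anion [Al…]: ligand charges -4, Al(III) ⇒ ion charge 1−.
One 2+ cation requires 2 of the 1− anion.

[W(en)2(OH)2][AlF2I(OH)]2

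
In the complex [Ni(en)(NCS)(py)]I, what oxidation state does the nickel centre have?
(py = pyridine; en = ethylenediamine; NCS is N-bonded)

1 iodide outside the brackets (-1 each) → the complex ion is 1+.
Ligand charges: 1×py neutral; 1×en neutral; 1×NCS = -1; sum -1.
Ni + (-1) = 1+ ⇒ Ni is +2.

+2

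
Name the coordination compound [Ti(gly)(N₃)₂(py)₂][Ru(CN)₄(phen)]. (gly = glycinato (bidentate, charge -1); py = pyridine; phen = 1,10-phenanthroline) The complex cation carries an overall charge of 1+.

Both ions are complex: the cation is named first with the plain metal name, the anion second with the -ate form; each ion's ligands are alphabetised independently.
The complex cation is given as 1+; its ligand charges sum to -3, so Ti = +4.
A 1:1 salt means the anion carries the equal and opposite charge, 1−.
Anion: ligand charges sum to -4; for the ion to be 1−, Ru = +3.

diazido(glycinato)bis(pyridine)titanium(IV) tetracyano(1,10-phenanthroline)ruthenate(III)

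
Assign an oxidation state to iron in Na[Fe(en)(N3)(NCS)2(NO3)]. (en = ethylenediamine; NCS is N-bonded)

+3

1 sodium outside the brackets (+1 each) → the complex ion is 1−.
Ligand charges: 1×en neutral; 1×NO3 = -1; 2×NCS = -2; 1×N3 = -1; sum -4.
Fe + (-4) = 1− ⇒ Fe is +3.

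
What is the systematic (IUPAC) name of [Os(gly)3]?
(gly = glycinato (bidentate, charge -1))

There is no counter-ion, so the complex is neutral overall.
Ligand charges: 3×glycinato (-1 each); total -3. So Os + (-3) = 0, giving Os = +3.

tris(glycinato)osmium(III)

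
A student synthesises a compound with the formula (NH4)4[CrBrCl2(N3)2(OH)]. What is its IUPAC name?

ammonium diazidobromodichlorohydroxochromate(II)

The 4 ammonium counter-ions carry a total charge of +4, so each complex ion is 4−.
Ligand charges: 2×chloro (-1 each), 2×azido (-1 each), 1×bromo (-1 each), 1×hydroxo (-1 each); total -6. So Cr + (-6) = 4−, giving Cr = +2.
Ligands are named alphabetically: azido before bromo before chloro before hydroxo.
The complex ion is anionic, so chromium takes the -ate form chromate(II).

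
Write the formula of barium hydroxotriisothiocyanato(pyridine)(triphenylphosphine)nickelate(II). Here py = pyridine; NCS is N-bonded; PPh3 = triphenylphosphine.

Ligands: 1 pyridine (py, neutral), 3 isothiocyanato (NCS, -1), 1 hydroxo (OH, -1), 1 triphenylphosphine (PPh3, neutral). Ligand charge sum = -4.
With Ni in oxidation state +2, the complex ion is [Ni...]^2−.
Charge balance with barium (+2) requires 1 complex ion per 1 barium.

Ba[Ni(NCS)3(OH)(PPh3)(py)]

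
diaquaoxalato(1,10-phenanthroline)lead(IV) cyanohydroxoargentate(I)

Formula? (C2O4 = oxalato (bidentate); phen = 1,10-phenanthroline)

Cation [Pb…]: ligand charges -2, Pb(IV) ⇒ ion charge 2+.
Anion [Ag…]: ligand charges -2, Ag(I) ⇒ ion charge 1−.
One 2+ cation requires 2 of the 1− anion.

[Pb(C2O4)(H2O)2(phen)][Ag(CN)(OH)]2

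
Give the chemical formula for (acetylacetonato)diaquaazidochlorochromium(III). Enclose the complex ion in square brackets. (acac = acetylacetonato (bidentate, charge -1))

[Cr(acac)Cl(H2O)2(N3)]

Ligands: 1 chloro (Cl, -1), 2 aqua (H2O, neutral), 1 acetylacetonato (acac, -1), 1 azido (N3, -1). Ligand charge sum = -3.
With Cr in oxidation state +3, the complex ion is [Cr...].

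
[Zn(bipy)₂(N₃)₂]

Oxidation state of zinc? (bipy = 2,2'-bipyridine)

No counter-ion: the bracketed complex is neutral.
Ligand charges: 2×bipy neutral; 2×N3 = -2; sum -2.
Zn + (-2) = 0 ⇒ Zn is +2.

+2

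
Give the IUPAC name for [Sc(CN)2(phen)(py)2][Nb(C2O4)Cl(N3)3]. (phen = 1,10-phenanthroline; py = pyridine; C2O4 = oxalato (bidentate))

dicyano(1,10-phenanthroline)bis(pyridine)scandium(III) triazidochlorooxalatoniobate(V)

Both ions are complex: the cation is named first with the plain metal name, the anion second with the -ate form; each ion's ligands are alphabetised independently.
Scandium is always +3 in its complexes; the cation's ligand charges sum to -2, so the complex cation is 1+.
A 1:1 salt means the anion carries the equal and opposite charge, 1−.
Anion: ligand charges sum to -6; for the ion to be 1−, Nb = +5.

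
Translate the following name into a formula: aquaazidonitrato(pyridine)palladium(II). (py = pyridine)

Ligands: 1 nitrato (NO3, -1), 1 azido (N3, -1), 1 pyridine (py, neutral), 1 aqua (H2O, neutral). Ligand charge sum = -2.
With Pd in oxidation state +2, the complex ion is [Pd...].

[Pd(H2O)(N3)(NO3)(py)]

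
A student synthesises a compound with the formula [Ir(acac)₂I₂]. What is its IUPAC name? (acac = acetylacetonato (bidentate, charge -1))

There is no counter-ion, so the complex is neutral overall.
Ligand charges: 2×iodo (-1 each), 2×acetylacetonato (-1 each); total -4. So Ir + (-4) = 0, giving Ir = +4.
Ligands are named alphabetically: acetylacetonato before iodo.

bis(acetylacetonato)diiodoiridium(IV)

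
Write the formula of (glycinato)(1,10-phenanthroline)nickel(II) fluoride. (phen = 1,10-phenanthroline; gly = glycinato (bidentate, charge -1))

Ligands: 1 1,10-phenanthroline (phen, neutral), 1 glycinato (gly, -1). Ligand charge sum = -1.
With Ni in oxidation state +2, the complex ion is [Ni...]^1+.
Charge balance with fluoride (-1) requires 1 complex ion per 1 fluoride.

[Ni(gly)(phen)]F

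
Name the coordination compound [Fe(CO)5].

pentacarbonyliron(0)

There is no counter-ion, so the complex is neutral overall.
Ligand charges: 5×carbonyl (neutral); total 0. So Fe + (0) = 0, giving Fe = 0.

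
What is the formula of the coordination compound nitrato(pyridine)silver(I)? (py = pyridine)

[Ag(NO3)(py)]

Ligands: 1 nitrato (NO3, -1), 1 pyridine (py, neutral). Ligand charge sum = -1.
With Ag in oxidation state +1, the complex ion is [Ag...].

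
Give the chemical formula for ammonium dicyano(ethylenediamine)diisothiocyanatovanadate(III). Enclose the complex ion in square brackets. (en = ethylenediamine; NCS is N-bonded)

NH4[V(CN)2(en)(NCS)2]

Ligands: 2 cyano (CN, -1), 1 ethylenediamine (en, neutral), 2 isothiocyanato (NCS, -1). Ligand charge sum = -4.
Charge balance with ammonium (+1) requires 1 complex ion per 1 ammonium.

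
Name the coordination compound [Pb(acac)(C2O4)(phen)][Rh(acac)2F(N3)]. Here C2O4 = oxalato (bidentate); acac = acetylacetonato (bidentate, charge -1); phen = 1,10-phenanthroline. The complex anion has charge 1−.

(acetylacetonato)oxalato(1,10-phenanthroline)lead(IV) bis(acetylacetonato)azidofluororhodate(III)

Both ions are complex: the cation is named first with the plain metal name, the anion second with the -ate form; each ion's ligands are alphabetised independently.
The complex anion is given as 1−; its ligand charges sum to -4, so Rh = +3.
A 1:1 salt means the cation carries the equal and opposite charge, 1+.
Cation: ligand charges sum to -3; for the ion to be 1+, Pb = +4.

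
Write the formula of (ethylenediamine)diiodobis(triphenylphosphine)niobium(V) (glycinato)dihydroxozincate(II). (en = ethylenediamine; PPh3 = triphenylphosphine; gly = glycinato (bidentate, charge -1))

Cation [Nb…]: ligand charges -2, Nb(V) ⇒ ion charge 3+.
Anion [Zn…]: ligand charges -3, Zn(II) ⇒ ion charge 1−.

[Nb(en)I2(PPh3)2][Zn(gly)(OH)2]3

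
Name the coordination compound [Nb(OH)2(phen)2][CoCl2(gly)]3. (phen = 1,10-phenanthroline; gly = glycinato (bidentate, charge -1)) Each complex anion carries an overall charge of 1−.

Both ions are complex: the cation is named first with the plain metal name, the anion second with the -ate form; each ion's ligands are alphabetised independently.
The complex anion is given as 1−; its ligand charges sum to -3, so Co = +2.
With 3 anions per cation, the cation must be 3×1 = 3+.
Cation: ligand charges sum to -2; for the ion to be 3+, Nb = +5.

dihydroxobis(1,10-phenanthroline)niobium(V) dichloro(glycinato)cobaltate(II)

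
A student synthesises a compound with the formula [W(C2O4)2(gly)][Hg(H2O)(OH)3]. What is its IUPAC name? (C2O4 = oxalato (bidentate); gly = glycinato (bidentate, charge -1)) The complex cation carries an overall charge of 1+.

Both ions are complex: the cation is named first with the plain metal name, the anion second with the -ate form; each ion's ligands are alphabetised independently.
The complex cation is given as 1+; its ligand charges sum to -5, so W = +6.
A 1:1 salt means the anion carries the equal and opposite charge, 1−.
Anion: ligand charges sum to -3; for the ion to be 1−, Hg = +2.

(glycinato)dioxalatotungsten(VI) aquatrihydroxomercurate(II)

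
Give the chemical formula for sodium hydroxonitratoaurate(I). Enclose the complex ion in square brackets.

Ligands: 1 nitrato (NO3, -1), 1 hydroxo (OH, -1). Ligand charge sum = -2.
With Au in oxidation state +1, the complex ion is [Au...]^1−.
Charge balance with sodium (+1) requires 1 complex ion per 1 sodium.

Na[Au(NO3)(OH)]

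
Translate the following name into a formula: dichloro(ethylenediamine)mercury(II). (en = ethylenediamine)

[HgCl2(en)]

Ligands: 2 chloro (Cl, -1), 1 ethylenediamine (en, neutral). Ligand charge sum = -2.
With Hg in oxidation state +2, the complex ion is [Hg...].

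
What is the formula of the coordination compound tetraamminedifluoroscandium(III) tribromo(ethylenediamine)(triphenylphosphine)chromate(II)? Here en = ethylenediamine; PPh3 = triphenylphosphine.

[ScF2(NH3)4][CrBr3(en)(PPh3)]

Cation [Sc…]: ligand charges -2, Sc(III) ⇒ ion charge 1+.
Anion [Cr…]: ligand charges -3, Cr(II) ⇒ ion charge 1−.
One 1+ cation balances one 1− anion.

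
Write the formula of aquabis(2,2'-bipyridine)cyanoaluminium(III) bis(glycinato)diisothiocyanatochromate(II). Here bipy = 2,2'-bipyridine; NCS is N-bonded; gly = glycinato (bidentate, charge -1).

[Al(bipy)2(CN)(H2O)][Cr(gly)2(NCS)2]

Cation [Al…]: ligand charges -1, Al(III) ⇒ ion charge 2+.
Anion [Cr…]: ligand charges -4, Cr(II) ⇒ ion charge 2−.
One 2+ cation balances one 2− anion.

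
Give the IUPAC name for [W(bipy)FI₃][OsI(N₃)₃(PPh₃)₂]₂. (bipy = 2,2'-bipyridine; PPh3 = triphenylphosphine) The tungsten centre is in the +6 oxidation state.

(2,2'-bipyridine)fluorotriiodotungsten(VI) triazidoiodobis(triphenylphosphine)osmate(III)

Both ions are complex: the cation is named first with the plain metal name, the anion second with the -ate form; each ion's ligands are alphabetised independently.
W is given as +6; the cation's ligand charges sum to -4, so the complex cation is 2+.
With 2 anions per cation, each anion must be 2/2 = 1−.
Anion: ligand charges sum to -4; for the ion to be 1−, Os = +3.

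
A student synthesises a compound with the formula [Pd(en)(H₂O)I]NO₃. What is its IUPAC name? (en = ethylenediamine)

aqua(ethylenediamine)iodopalladium(II) nitrate

The 1 nitrate counter-ion carries a total charge of -1, so each complex ion is 1+.
Ligand charges: 1×aqua (neutral), 1×ethylenediamine (neutral), 1×iodo (-1 each); total -1. So Pd + (-1) = 1+, giving Pd = +2.
Ligands are named alphabetically: aqua before ethylenediamine before iodo.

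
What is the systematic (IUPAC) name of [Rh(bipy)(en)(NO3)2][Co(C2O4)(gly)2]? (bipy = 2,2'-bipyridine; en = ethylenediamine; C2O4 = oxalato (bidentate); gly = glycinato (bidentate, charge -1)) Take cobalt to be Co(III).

(2,2'-bipyridine)(ethylenediamine)dinitratorhodium(III) bis(glycinato)oxalatocobaltate(III)

Both ions are complex: the cation is named first with the plain metal name, the anion second with the -ate form; each ion's ligands are alphabetised independently.
Co is given as +3; the anion's ligand charges sum to -4, so the complex anion is 1−.
A 1:1 salt means the cation carries the equal and opposite charge, 1+.
Cation: ligand charges sum to -2; for the ion to be 1+, Rh = +3.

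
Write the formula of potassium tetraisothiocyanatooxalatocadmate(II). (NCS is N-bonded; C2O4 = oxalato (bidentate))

Ligands: 4 isothiocyanato (NCS, -1), 1 oxalato (C2O4, -2). Ligand charge sum = -6.
With Cd in oxidation state +2, the complex ion is [Cd...]^4−.
Charge balance with potassium (+1) requires 1 complex ion per 4 potassium.

K4[Cd(C2O4)(NCS)4]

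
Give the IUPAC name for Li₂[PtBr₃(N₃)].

The 2 lithium counter-ions carry a total charge of +2, so each complex ion is 2−.
Ligand charges: 1×azido (-1 each), 3×bromo (-1 each); total -4. So Pt + (-4) = 2−, giving Pt = +2.
Ligands are named alphabetically: azido before bromo.
The complex ion is anionic, so platinum takes the -ate form platinate(II).

lithium azidotribromoplatinate(II)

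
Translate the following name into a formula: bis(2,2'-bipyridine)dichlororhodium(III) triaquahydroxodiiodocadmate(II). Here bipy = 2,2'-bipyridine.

Cation [Rh…]: ligand charges -2, Rh(III) ⇒ ion charge 1+.
Anion [Cd…]: ligand charges -3, Cd(II) ⇒ ion charge 1−.
One 1+ cation balances one 1− anion.

[Rh(bipy)2Cl2][Cd(H2O)3I2(OH)]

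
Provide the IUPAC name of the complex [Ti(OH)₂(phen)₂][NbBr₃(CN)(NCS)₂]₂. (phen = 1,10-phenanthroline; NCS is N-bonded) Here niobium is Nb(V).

dihydroxobis(1,10-phenanthroline)titanium(IV) tribromocyanodiisothiocyanatoniobate(V)

Nb is given as +5; the anion's ligand charges sum to -6, so the complex anion is 1−.
With 2 anions per cation, the cation must be 2×1 = 2+.
Cation: ligand charges sum to -2; for the ion to be 2+, Ti = +4.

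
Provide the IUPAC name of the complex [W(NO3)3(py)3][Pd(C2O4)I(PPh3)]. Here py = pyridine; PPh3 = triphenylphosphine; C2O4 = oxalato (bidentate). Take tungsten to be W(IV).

W is given as +4; the cation's ligand charges sum to -3, so the complex cation is 1+.
A 1:1 salt means the anion carries the equal and opposite charge, 1−.
Anion: ligand charges sum to -3; for the ion to be 1−, Pd = +2.

trinitratotris(pyridine)tungsten(IV) iodooxalato(triphenylphosphine)palladate(II)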